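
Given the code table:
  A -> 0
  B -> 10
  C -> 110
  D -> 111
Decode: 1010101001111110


Decoding:
10 -> B
10 -> B
10 -> B
10 -> B
0 -> A
111 -> D
111 -> D
0 -> A


Result: BBBBADDA


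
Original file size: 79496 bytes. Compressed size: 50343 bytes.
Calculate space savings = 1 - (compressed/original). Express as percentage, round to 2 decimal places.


ratio = compressed/original = 50343/79496 = 0.633277
savings = 1 - ratio = 1 - 0.633277 = 0.366723
as a percentage: 0.366723 * 100 = 36.67%

Space savings = 1 - 50343/79496 = 36.67%


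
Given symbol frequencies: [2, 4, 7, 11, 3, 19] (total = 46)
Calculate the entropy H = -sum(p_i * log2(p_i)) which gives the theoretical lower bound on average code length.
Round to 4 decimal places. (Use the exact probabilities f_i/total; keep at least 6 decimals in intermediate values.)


Per-symbol terms -p_i * log2(p_i) with p_i = f_i/46:
  p = 2/46 = 0.043478: log2(p) = -4.523562, -p*log2(p) = 0.196677
  p = 4/46 = 0.086957: log2(p) = -3.523562, -p*log2(p) = 0.306397
  p = 7/46 = 0.152174: log2(p) = -2.716207, -p*log2(p) = 0.413336
  p = 11/46 = 0.239130: log2(p) = -2.064130, -p*log2(p) = 0.493596
  p = 3/46 = 0.065217: log2(p) = -3.938599, -p*log2(p) = 0.256865
  p = 19/46 = 0.413043: log2(p) = -1.275634, -p*log2(p) = 0.526892
H = 0.196677 + 0.306397 + 0.413336 + 0.493596 + 0.256865 + 0.526892 = 2.193763

H = 2.1938 bits/symbol


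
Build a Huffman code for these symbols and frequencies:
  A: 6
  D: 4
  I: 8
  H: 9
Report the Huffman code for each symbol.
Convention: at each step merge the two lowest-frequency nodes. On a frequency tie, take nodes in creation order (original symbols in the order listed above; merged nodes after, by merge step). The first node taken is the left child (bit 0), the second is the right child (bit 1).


Huffman tree construction:
Step 1: Merge D(4) + A(6) = 10
Step 2: Merge I(8) + H(9) = 17
Step 3: Merge (D+A)(10) + (I+H)(17) = 27
Read each symbol's code off the tree from the root (left child = 0, right child = 1).

Codes:
  A: 01 (length 2)
  D: 00 (length 2)
  I: 10 (length 2)
  H: 11 (length 2)
Average code length: 54/27 = 2.0000 bits/symbol


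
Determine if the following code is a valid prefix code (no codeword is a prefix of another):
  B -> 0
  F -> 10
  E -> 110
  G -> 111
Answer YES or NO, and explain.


Checking each pair (does one codeword prefix another?):
  B='0' vs F='10': no prefix
  B='0' vs E='110': no prefix
  B='0' vs G='111': no prefix
  F='10' vs B='0': no prefix
  F='10' vs E='110': no prefix
  F='10' vs G='111': no prefix
  E='110' vs B='0': no prefix
  E='110' vs F='10': no prefix
  E='110' vs G='111': no prefix
  G='111' vs B='0': no prefix
  G='111' vs F='10': no prefix
  G='111' vs E='110': no prefix
No violation found over all pairs.

YES -- this is a valid prefix code. No codeword is a prefix of any other codeword.


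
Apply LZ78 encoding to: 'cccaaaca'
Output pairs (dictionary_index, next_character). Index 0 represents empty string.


LZ78 encoding steps:
Dictionary: {0: ''}
Step 1: w='' (idx 0), next='c' -> output (0, 'c'), add 'c' as idx 1
Step 2: w='c' (idx 1), next='c' -> output (1, 'c'), add 'cc' as idx 2
Step 3: w='' (idx 0), next='a' -> output (0, 'a'), add 'a' as idx 3
Step 4: w='a' (idx 3), next='a' -> output (3, 'a'), add 'aa' as idx 4
Step 5: w='c' (idx 1), next='a' -> output (1, 'a'), add 'ca' as idx 5


Encoded: [(0, 'c'), (1, 'c'), (0, 'a'), (3, 'a'), (1, 'a')]


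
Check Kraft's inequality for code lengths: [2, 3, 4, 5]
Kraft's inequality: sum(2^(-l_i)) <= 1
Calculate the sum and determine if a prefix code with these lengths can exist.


Sum = 2^(-2) + 2^(-3) + 2^(-4) + 2^(-5)
    = 0.25 + 0.125 + 0.0625 + 0.03125
    = 15/32 = 0.46875
Since 0.46875 <= 1, Kraft's inequality IS satisfied.
A prefix code with these lengths CAN exist.

Kraft sum = 0.46875. Satisfied.


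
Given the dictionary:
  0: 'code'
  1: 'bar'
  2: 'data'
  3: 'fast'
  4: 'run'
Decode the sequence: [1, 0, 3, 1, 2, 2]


Look up each index in the dictionary:
  1 -> 'bar'
  0 -> 'code'
  3 -> 'fast'
  1 -> 'bar'
  2 -> 'data'
  2 -> 'data'

Decoded: "bar code fast bar data data"


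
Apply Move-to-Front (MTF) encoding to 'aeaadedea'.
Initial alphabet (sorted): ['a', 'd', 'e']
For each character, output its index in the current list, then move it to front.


MTF encoding:
'a': index 0 in ['a', 'd', 'e'] -> ['a', 'd', 'e']
'e': index 2 in ['a', 'd', 'e'] -> ['e', 'a', 'd']
'a': index 1 in ['e', 'a', 'd'] -> ['a', 'e', 'd']
'a': index 0 in ['a', 'e', 'd'] -> ['a', 'e', 'd']
'd': index 2 in ['a', 'e', 'd'] -> ['d', 'a', 'e']
'e': index 2 in ['d', 'a', 'e'] -> ['e', 'd', 'a']
'd': index 1 in ['e', 'd', 'a'] -> ['d', 'e', 'a']
'e': index 1 in ['d', 'e', 'a'] -> ['e', 'd', 'a']
'a': index 2 in ['e', 'd', 'a'] -> ['a', 'e', 'd']


Output: [0, 2, 1, 0, 2, 2, 1, 1, 2]


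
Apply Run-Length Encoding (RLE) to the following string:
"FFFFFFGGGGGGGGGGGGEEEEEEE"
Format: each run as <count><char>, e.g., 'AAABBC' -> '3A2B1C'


Scanning runs left to right:
  i=0: run of 'F' x 6 -> '6F'
  i=6: run of 'G' x 12 -> '12G'
  i=18: run of 'E' x 7 -> '7E'

RLE = 6F12G7E


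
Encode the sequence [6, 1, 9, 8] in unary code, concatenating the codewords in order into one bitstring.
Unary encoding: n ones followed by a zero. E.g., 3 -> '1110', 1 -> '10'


Encode each number as n ones followed by a terminating 0:
  6 -> 1111110 (7 bits)
  1 -> 10 (2 bits)
  9 -> 1111111110 (10 bits)
  8 -> 111111110 (9 bits)
Total length = 7 + 2 + 10 + 9 = 28 bits.

Unary([6, 1, 9, 8]) = 1111110101111111110111111110 (28 bits)


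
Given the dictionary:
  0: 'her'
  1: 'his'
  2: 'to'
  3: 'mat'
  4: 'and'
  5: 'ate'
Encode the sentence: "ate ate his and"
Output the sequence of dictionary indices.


Look up each word in the dictionary:
  'ate' -> 5
  'ate' -> 5
  'his' -> 1
  'and' -> 4

Encoded: [5, 5, 1, 4]


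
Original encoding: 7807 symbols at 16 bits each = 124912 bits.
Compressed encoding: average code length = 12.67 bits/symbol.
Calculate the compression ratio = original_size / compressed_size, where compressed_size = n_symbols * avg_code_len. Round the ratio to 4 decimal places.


original_size = n_symbols * orig_bits = 7807 * 16 = 124912 bits
compressed_size = n_symbols * avg_code_len = 7807 * 12.67 = 98914.69 bits
ratio = original_size / compressed_size = 124912 / 98914.69 = 1.2628

Compression ratio = 1.2628


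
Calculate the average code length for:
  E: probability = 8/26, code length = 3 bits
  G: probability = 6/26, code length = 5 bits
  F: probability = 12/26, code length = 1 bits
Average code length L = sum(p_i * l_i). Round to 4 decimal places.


Weighted contributions p_i * l_i:
  E: (8/26) * 3 = 24/26
  G: (6/26) * 5 = 30/26
  F: (12/26) * 1 = 12/26
Sum = (24 + 30 + 12)/26 = 66/26

L = 66/26 = 2.5385 bits/symbol


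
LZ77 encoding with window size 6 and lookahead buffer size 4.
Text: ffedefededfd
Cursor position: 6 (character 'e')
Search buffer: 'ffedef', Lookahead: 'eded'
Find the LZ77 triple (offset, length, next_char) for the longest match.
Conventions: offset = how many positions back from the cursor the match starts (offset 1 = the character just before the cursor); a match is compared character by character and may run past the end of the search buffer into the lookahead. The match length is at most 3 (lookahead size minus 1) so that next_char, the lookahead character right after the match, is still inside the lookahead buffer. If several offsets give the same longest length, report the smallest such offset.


Try each offset into the search buffer:
  offset=1 (pos 5, char 'f'): match length 0
  offset=2 (pos 4, char 'e'): match length 1
  offset=3 (pos 3, char 'd'): match length 0
  offset=4 (pos 2, char 'e'): match length 3
  offset=5 (pos 1, char 'f'): match length 0
  offset=6 (pos 0, char 'f'): match length 0
Longest match has length 3 at offset 4.
next_char = character at position 6 + 3 = 9 -> 'd'

Best match: offset=4, length=3 (matching 'ede' starting at position 2)
LZ77 triple: (4, 3, 'd')


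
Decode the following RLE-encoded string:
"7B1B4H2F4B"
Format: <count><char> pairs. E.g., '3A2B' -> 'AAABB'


Expanding each <count><char> pair:
  7B -> 'BBBBBBB'
  1B -> 'B'
  4H -> 'HHHH'
  2F -> 'FF'
  4B -> 'BBBB'

Decoded = BBBBBBBBHHHHFFBBBB


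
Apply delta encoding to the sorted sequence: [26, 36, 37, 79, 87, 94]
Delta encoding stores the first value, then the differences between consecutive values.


First value: 26
Deltas:
  36 - 26 = 10
  37 - 36 = 1
  79 - 37 = 42
  87 - 79 = 8
  94 - 87 = 7


Delta encoded: [26, 10, 1, 42, 8, 7]


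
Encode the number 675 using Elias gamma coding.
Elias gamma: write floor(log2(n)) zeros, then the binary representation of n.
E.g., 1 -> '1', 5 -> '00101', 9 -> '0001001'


num_bits = floor(log2(675)) + 1 = 10
leading_zeros = num_bits - 1 = 9
binary(675) = 1010100011

Elias gamma(675) = '000000000' + '1010100011' = 0000000001010100011 (19 bits)


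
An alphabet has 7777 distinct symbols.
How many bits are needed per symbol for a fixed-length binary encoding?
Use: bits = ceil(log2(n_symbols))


log2(7777) = 12.925
Bracket: 2^12 = 4096 < 7777 <= 2^13 = 8192
So ceil(log2(7777)) = 13

bits = ceil(log2(7777)) = ceil(12.925) = 13 bits


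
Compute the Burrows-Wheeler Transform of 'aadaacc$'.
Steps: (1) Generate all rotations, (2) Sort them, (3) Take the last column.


Rotations (sorted):
  0: $aadaacc -> last char: c
  1: aacc$aad -> last char: d
  2: aadaacc$ -> last char: $
  3: acc$aada -> last char: a
  4: adaacc$a -> last char: a
  5: c$aadaac -> last char: c
  6: cc$aadaa -> last char: a
  7: daacc$aa -> last char: a


BWT = cd$aacaa


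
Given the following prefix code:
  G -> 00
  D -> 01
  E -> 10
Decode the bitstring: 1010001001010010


Decoding step by step:
Bits 10 -> E
Bits 10 -> E
Bits 00 -> G
Bits 10 -> E
Bits 01 -> D
Bits 01 -> D
Bits 00 -> G
Bits 10 -> E


Decoded message: EEGEDDGE


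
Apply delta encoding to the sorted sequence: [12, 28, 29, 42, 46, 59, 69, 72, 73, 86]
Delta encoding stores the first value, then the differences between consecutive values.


First value: 12
Deltas:
  28 - 12 = 16
  29 - 28 = 1
  42 - 29 = 13
  46 - 42 = 4
  59 - 46 = 13
  69 - 59 = 10
  72 - 69 = 3
  73 - 72 = 1
  86 - 73 = 13


Delta encoded: [12, 16, 1, 13, 4, 13, 10, 3, 1, 13]


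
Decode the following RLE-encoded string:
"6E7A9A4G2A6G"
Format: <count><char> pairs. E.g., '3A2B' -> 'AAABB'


Expanding each <count><char> pair:
  6E -> 'EEEEEE'
  7A -> 'AAAAAAA'
  9A -> 'AAAAAAAAA'
  4G -> 'GGGG'
  2A -> 'AA'
  6G -> 'GGGGGG'

Decoded = EEEEEEAAAAAAAAAAAAAAAAGGGGAAGGGGGG


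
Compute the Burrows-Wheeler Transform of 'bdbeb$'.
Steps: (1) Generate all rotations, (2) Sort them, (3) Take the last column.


Rotations (sorted):
  0: $bdbeb -> last char: b
  1: b$bdbe -> last char: e
  2: bdbeb$ -> last char: $
  3: beb$bd -> last char: d
  4: dbeb$b -> last char: b
  5: eb$bdb -> last char: b


BWT = be$dbb


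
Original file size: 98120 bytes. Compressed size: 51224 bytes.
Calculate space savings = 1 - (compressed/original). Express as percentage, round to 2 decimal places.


ratio = compressed/original = 51224/98120 = 0.522055
savings = 1 - ratio = 1 - 0.522055 = 0.477945
as a percentage: 0.477945 * 100 = 47.79%

Space savings = 1 - 51224/98120 = 47.79%


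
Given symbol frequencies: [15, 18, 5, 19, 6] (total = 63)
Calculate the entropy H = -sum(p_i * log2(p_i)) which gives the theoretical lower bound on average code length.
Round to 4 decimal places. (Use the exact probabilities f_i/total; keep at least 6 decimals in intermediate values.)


Per-symbol terms -p_i * log2(p_i) with p_i = f_i/63:
  p = 15/63 = 0.238095: log2(p) = -2.070389, -p*log2(p) = 0.492950
  p = 18/63 = 0.285714: log2(p) = -1.807355, -p*log2(p) = 0.516387
  p = 5/63 = 0.079365: log2(p) = -3.655352, -p*log2(p) = 0.290107
  p = 19/63 = 0.301587: log2(p) = -1.729352, -p*log2(p) = 0.521551
  p = 6/63 = 0.095238: log2(p) = -3.392317, -p*log2(p) = 0.323078
H = 0.492950 + 0.516387 + 0.290107 + 0.521551 + 0.323078 = 2.144073

H = 2.1441 bits/symbol


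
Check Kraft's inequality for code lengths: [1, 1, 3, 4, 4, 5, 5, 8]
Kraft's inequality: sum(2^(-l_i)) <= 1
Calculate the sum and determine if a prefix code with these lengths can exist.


Sum = 2^(-1) + 2^(-1) + 2^(-3) + 2^(-4) + 2^(-4) + 2^(-5) + 2^(-5) + 2^(-8)
    = 0.5 + 0.5 + 0.125 + 0.0625 + 0.0625 + 0.03125 + 0.03125 + 0.00390625
    = 337/256 = 1.31640625
Since 1.31640625 > 1, Kraft's inequality is NOT satisfied.
A prefix code with these lengths CANNOT exist.

Kraft sum = 1.31640625. Not satisfied.


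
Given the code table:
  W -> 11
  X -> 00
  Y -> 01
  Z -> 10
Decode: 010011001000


Decoding:
01 -> Y
00 -> X
11 -> W
00 -> X
10 -> Z
00 -> X


Result: YXWXZX


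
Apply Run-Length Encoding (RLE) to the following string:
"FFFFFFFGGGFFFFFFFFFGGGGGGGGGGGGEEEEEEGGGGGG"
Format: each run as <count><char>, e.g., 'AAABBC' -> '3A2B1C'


Scanning runs left to right:
  i=0: run of 'F' x 7 -> '7F'
  i=7: run of 'G' x 3 -> '3G'
  i=10: run of 'F' x 9 -> '9F'
  i=19: run of 'G' x 12 -> '12G'
  i=31: run of 'E' x 6 -> '6E'
  i=37: run of 'G' x 6 -> '6G'

RLE = 7F3G9F12G6E6G


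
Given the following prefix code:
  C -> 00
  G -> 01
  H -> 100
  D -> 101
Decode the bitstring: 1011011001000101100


Decoding step by step:
Bits 101 -> D
Bits 101 -> D
Bits 100 -> H
Bits 100 -> H
Bits 01 -> G
Bits 01 -> G
Bits 100 -> H


Decoded message: DDHHGGH


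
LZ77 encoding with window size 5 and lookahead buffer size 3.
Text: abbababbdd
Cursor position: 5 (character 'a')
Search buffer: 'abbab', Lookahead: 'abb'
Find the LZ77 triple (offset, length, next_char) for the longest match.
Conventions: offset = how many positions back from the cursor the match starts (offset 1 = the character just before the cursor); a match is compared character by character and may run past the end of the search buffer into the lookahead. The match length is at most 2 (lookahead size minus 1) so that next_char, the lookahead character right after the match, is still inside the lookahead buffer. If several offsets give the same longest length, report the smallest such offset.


Try each offset into the search buffer:
  offset=1 (pos 4, char 'b'): match length 0
  offset=2 (pos 3, char 'a'): match length 2
  offset=3 (pos 2, char 'b'): match length 0
  offset=4 (pos 1, char 'b'): match length 0
  offset=5 (pos 0, char 'a'): match length 2
Longest match has length 2, found at offsets 2, 5; take the smallest, offset 2.
next_char = character at position 5 + 2 = 7 -> 'b'

Best match: offset=2, length=2 (matching 'ab' starting at position 3)
LZ77 triple: (2, 2, 'b')


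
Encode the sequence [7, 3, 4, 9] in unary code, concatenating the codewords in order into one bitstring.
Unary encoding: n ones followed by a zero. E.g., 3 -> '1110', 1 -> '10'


Encode each number as n ones followed by a terminating 0:
  7 -> 11111110 (8 bits)
  3 -> 1110 (4 bits)
  4 -> 11110 (5 bits)
  9 -> 1111111110 (10 bits)
Total length = 8 + 4 + 5 + 10 = 27 bits.

Unary([7, 3, 4, 9]) = 111111101110111101111111110 (27 bits)


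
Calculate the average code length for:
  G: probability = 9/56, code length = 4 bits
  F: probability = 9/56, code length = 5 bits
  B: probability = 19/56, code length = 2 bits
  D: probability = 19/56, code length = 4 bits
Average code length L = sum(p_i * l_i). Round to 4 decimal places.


Weighted contributions p_i * l_i:
  G: (9/56) * 4 = 36/56
  F: (9/56) * 5 = 45/56
  B: (19/56) * 2 = 38/56
  D: (19/56) * 4 = 76/56
Sum = (36 + 45 + 38 + 76)/56 = 195/56

L = 195/56 = 3.4821 bits/symbol


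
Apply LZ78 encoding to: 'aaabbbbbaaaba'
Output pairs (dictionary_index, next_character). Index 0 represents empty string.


LZ78 encoding steps:
Dictionary: {0: ''}
Step 1: w='' (idx 0), next='a' -> output (0, 'a'), add 'a' as idx 1
Step 2: w='a' (idx 1), next='a' -> output (1, 'a'), add 'aa' as idx 2
Step 3: w='' (idx 0), next='b' -> output (0, 'b'), add 'b' as idx 3
Step 4: w='b' (idx 3), next='b' -> output (3, 'b'), add 'bb' as idx 4
Step 5: w='bb' (idx 4), next='a' -> output (4, 'a'), add 'bba' as idx 5
Step 6: w='aa' (idx 2), next='b' -> output (2, 'b'), add 'aab' as idx 6
Step 7: w='a' (idx 1), end of input -> output (1, '')


Encoded: [(0, 'a'), (1, 'a'), (0, 'b'), (3, 'b'), (4, 'a'), (2, 'b'), (1, '')]


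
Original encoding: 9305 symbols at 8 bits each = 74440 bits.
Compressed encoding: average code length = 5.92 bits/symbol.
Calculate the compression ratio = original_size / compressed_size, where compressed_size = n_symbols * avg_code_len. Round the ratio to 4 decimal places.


original_size = n_symbols * orig_bits = 9305 * 8 = 74440 bits
compressed_size = n_symbols * avg_code_len = 9305 * 5.92 = 55085.6 bits
ratio = original_size / compressed_size = 74440 / 55085.6 = 1.3514

Compression ratio = 1.3514


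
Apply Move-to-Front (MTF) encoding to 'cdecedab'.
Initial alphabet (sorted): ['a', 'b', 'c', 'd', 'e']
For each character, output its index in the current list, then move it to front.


MTF encoding:
'c': index 2 in ['a', 'b', 'c', 'd', 'e'] -> ['c', 'a', 'b', 'd', 'e']
'd': index 3 in ['c', 'a', 'b', 'd', 'e'] -> ['d', 'c', 'a', 'b', 'e']
'e': index 4 in ['d', 'c', 'a', 'b', 'e'] -> ['e', 'd', 'c', 'a', 'b']
'c': index 2 in ['e', 'd', 'c', 'a', 'b'] -> ['c', 'e', 'd', 'a', 'b']
'e': index 1 in ['c', 'e', 'd', 'a', 'b'] -> ['e', 'c', 'd', 'a', 'b']
'd': index 2 in ['e', 'c', 'd', 'a', 'b'] -> ['d', 'e', 'c', 'a', 'b']
'a': index 3 in ['d', 'e', 'c', 'a', 'b'] -> ['a', 'd', 'e', 'c', 'b']
'b': index 4 in ['a', 'd', 'e', 'c', 'b'] -> ['b', 'a', 'd', 'e', 'c']


Output: [2, 3, 4, 2, 1, 2, 3, 4]


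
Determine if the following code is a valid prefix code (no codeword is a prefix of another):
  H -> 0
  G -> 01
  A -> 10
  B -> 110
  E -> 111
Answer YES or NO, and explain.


Checking each pair (does one codeword prefix another?):
  H='0' vs G='01': prefix -- VIOLATION

NO -- this is NOT a valid prefix code. H (0) is a prefix of G (01).


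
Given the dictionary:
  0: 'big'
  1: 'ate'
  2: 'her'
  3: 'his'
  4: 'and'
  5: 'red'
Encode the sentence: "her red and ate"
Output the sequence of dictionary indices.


Look up each word in the dictionary:
  'her' -> 2
  'red' -> 5
  'and' -> 4
  'ate' -> 1

Encoded: [2, 5, 4, 1]


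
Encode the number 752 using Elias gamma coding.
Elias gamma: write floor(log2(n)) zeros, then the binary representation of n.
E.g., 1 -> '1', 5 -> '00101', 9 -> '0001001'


num_bits = floor(log2(752)) + 1 = 10
leading_zeros = num_bits - 1 = 9
binary(752) = 1011110000

Elias gamma(752) = '000000000' + '1011110000' = 0000000001011110000 (19 bits)


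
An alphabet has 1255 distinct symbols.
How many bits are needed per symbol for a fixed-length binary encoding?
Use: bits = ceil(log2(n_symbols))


log2(1255) = 10.2935
Bracket: 2^10 = 1024 < 1255 <= 2^11 = 2048
So ceil(log2(1255)) = 11

bits = ceil(log2(1255)) = ceil(10.2935) = 11 bits


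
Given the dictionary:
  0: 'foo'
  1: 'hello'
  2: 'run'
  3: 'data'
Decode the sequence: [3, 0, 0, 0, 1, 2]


Look up each index in the dictionary:
  3 -> 'data'
  0 -> 'foo'
  0 -> 'foo'
  0 -> 'foo'
  1 -> 'hello'
  2 -> 'run'

Decoded: "data foo foo foo hello run"


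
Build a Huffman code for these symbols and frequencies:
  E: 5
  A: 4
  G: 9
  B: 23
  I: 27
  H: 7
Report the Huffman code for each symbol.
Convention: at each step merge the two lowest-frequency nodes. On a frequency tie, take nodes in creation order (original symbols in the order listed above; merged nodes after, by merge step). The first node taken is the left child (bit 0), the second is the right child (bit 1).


Huffman tree construction:
Step 1: Merge A(4) + E(5) = 9
Step 2: Merge H(7) + G(9) = 16
Step 3: Merge (A+E)(9) + (H+G)(16) = 25
Step 4: Merge B(23) + ((A+E)+(H+G))(25) = 48
Step 5: Merge I(27) + (B+((A+E)+(H+G)))(48) = 75
Read each symbol's code off the tree from the root (left child = 0, right child = 1).

Codes:
  E: 1101 (length 4)
  A: 1100 (length 4)
  G: 1111 (length 4)
  B: 10 (length 2)
  I: 0 (length 1)
  H: 1110 (length 4)
Average code length: 173/75 = 2.3067 bits/symbol


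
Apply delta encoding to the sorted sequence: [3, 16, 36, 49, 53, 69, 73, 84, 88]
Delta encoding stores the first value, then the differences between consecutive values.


First value: 3
Deltas:
  16 - 3 = 13
  36 - 16 = 20
  49 - 36 = 13
  53 - 49 = 4
  69 - 53 = 16
  73 - 69 = 4
  84 - 73 = 11
  88 - 84 = 4


Delta encoded: [3, 13, 20, 13, 4, 16, 4, 11, 4]


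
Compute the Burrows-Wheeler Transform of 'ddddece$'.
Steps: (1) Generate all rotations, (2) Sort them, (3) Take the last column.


Rotations (sorted):
  0: $ddddece -> last char: e
  1: ce$dddde -> last char: e
  2: ddddece$ -> last char: $
  3: dddece$d -> last char: d
  4: ddece$dd -> last char: d
  5: dece$ddd -> last char: d
  6: e$ddddec -> last char: c
  7: ece$dddd -> last char: d


BWT = ee$dddcd


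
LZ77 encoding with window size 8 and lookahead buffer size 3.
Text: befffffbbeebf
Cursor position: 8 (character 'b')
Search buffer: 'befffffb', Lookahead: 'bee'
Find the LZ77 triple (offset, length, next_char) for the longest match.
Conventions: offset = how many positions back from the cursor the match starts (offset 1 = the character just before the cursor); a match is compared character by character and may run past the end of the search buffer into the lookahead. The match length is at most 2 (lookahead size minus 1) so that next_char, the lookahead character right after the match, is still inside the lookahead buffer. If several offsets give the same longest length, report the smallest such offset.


Try each offset into the search buffer:
  offset=1 (pos 7, char 'b'): match length 1
  offset=2 (pos 6, char 'f'): match length 0
  offset=3 (pos 5, char 'f'): match length 0
  offset=4 (pos 4, char 'f'): match length 0
  offset=5 (pos 3, char 'f'): match length 0
  offset=6 (pos 2, char 'f'): match length 0
  offset=7 (pos 1, char 'e'): match length 0
  offset=8 (pos 0, char 'b'): match length 2
Longest match has length 2 at offset 8.
next_char = character at position 8 + 2 = 10 -> 'e'

Best match: offset=8, length=2 (matching 'be' starting at position 0)
LZ77 triple: (8, 2, 'e')


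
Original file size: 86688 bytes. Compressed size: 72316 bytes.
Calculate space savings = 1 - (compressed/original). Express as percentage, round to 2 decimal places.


ratio = compressed/original = 72316/86688 = 0.83421
savings = 1 - ratio = 1 - 0.83421 = 0.16579
as a percentage: 0.16579 * 100 = 16.58%

Space savings = 1 - 72316/86688 = 16.58%


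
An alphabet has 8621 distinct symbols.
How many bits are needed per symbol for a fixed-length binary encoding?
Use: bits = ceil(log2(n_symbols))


log2(8621) = 13.0736
Bracket: 2^13 = 8192 < 8621 <= 2^14 = 16384
So ceil(log2(8621)) = 14

bits = ceil(log2(8621)) = ceil(13.0736) = 14 bits


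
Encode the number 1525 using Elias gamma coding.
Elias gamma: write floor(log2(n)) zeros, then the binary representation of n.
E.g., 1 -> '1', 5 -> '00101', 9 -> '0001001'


num_bits = floor(log2(1525)) + 1 = 11
leading_zeros = num_bits - 1 = 10
binary(1525) = 10111110101

Elias gamma(1525) = '0000000000' + '10111110101' = 000000000010111110101 (21 bits)


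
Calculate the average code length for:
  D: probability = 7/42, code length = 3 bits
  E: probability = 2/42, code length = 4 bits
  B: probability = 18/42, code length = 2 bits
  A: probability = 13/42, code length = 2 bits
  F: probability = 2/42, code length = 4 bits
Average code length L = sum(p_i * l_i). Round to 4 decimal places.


Weighted contributions p_i * l_i:
  D: (7/42) * 3 = 21/42
  E: (2/42) * 4 = 8/42
  B: (18/42) * 2 = 36/42
  A: (13/42) * 2 = 26/42
  F: (2/42) * 4 = 8/42
Sum = (21 + 8 + 36 + 26 + 8)/42 = 99/42

L = 99/42 = 2.3571 bits/symbol


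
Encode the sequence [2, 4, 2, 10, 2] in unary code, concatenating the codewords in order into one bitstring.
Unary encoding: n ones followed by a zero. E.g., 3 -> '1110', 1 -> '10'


Encode each number as n ones followed by a terminating 0:
  2 -> 110 (3 bits)
  4 -> 11110 (5 bits)
  2 -> 110 (3 bits)
  10 -> 11111111110 (11 bits)
  2 -> 110 (3 bits)
Total length = 3 + 5 + 3 + 11 + 3 = 25 bits.

Unary([2, 4, 2, 10, 2]) = 1101111011011111111110110 (25 bits)


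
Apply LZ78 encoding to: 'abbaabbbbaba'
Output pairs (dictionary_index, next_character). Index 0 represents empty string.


LZ78 encoding steps:
Dictionary: {0: ''}
Step 1: w='' (idx 0), next='a' -> output (0, 'a'), add 'a' as idx 1
Step 2: w='' (idx 0), next='b' -> output (0, 'b'), add 'b' as idx 2
Step 3: w='b' (idx 2), next='a' -> output (2, 'a'), add 'ba' as idx 3
Step 4: w='a' (idx 1), next='b' -> output (1, 'b'), add 'ab' as idx 4
Step 5: w='b' (idx 2), next='b' -> output (2, 'b'), add 'bb' as idx 5
Step 6: w='ba' (idx 3), next='b' -> output (3, 'b'), add 'bab' as idx 6
Step 7: w='a' (idx 1), end of input -> output (1, '')


Encoded: [(0, 'a'), (0, 'b'), (2, 'a'), (1, 'b'), (2, 'b'), (3, 'b'), (1, '')]


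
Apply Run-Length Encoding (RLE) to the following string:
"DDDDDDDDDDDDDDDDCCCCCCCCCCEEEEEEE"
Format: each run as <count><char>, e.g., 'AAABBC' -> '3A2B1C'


Scanning runs left to right:
  i=0: run of 'D' x 16 -> '16D'
  i=16: run of 'C' x 10 -> '10C'
  i=26: run of 'E' x 7 -> '7E'

RLE = 16D10C7E


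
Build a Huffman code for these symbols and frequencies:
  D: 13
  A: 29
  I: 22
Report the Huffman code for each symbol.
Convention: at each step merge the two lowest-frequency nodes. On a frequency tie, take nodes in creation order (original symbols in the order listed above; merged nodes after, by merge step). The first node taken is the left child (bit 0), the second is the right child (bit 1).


Huffman tree construction:
Step 1: Merge D(13) + I(22) = 35
Step 2: Merge A(29) + (D+I)(35) = 64
Read each symbol's code off the tree from the root (left child = 0, right child = 1).

Codes:
  D: 10 (length 2)
  A: 0 (length 1)
  I: 11 (length 2)
Average code length: 99/64 = 1.5469 bits/symbol


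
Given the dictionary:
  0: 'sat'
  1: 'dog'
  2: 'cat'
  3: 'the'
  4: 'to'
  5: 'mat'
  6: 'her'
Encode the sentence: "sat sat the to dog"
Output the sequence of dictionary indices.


Look up each word in the dictionary:
  'sat' -> 0
  'sat' -> 0
  'the' -> 3
  'to' -> 4
  'dog' -> 1

Encoded: [0, 0, 3, 4, 1]


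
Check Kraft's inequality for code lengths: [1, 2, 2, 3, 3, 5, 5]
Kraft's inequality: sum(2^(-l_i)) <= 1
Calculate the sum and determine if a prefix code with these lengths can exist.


Sum = 2^(-1) + 2^(-2) + 2^(-2) + 2^(-3) + 2^(-3) + 2^(-5) + 2^(-5)
    = 0.5 + 0.25 + 0.25 + 0.125 + 0.125 + 0.03125 + 0.03125
    = 42/32 = 1.3125
Since 1.3125 > 1, Kraft's inequality is NOT satisfied.
A prefix code with these lengths CANNOT exist.

Kraft sum = 1.3125. Not satisfied.


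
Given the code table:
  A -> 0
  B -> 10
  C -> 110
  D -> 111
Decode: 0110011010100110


Decoding:
0 -> A
110 -> C
0 -> A
110 -> C
10 -> B
10 -> B
0 -> A
110 -> C


Result: ACACBBAC


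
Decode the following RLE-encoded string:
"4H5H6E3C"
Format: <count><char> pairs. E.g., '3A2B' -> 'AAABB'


Expanding each <count><char> pair:
  4H -> 'HHHH'
  5H -> 'HHHHH'
  6E -> 'EEEEEE'
  3C -> 'CCC'

Decoded = HHHHHHHHHEEEEEECCC


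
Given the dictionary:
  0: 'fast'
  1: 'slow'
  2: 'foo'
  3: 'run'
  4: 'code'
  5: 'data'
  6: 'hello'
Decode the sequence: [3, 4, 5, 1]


Look up each index in the dictionary:
  3 -> 'run'
  4 -> 'code'
  5 -> 'data'
  1 -> 'slow'

Decoded: "run code data slow"


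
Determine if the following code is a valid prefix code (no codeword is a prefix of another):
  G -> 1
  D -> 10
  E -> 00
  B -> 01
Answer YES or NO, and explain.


Checking each pair (does one codeword prefix another?):
  G='1' vs D='10': prefix -- VIOLATION

NO -- this is NOT a valid prefix code. G (1) is a prefix of D (10).


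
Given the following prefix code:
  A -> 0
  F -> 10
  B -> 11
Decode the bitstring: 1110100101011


Decoding step by step:
Bits 11 -> B
Bits 10 -> F
Bits 10 -> F
Bits 0 -> A
Bits 10 -> F
Bits 10 -> F
Bits 11 -> B


Decoded message: BFFAFFB


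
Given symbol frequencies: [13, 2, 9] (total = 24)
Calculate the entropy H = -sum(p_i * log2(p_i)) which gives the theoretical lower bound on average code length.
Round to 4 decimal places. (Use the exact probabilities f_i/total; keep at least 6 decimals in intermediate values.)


Per-symbol terms -p_i * log2(p_i) with p_i = f_i/24:
  p = 13/24 = 0.541667: log2(p) = -0.884523, -p*log2(p) = 0.479117
  p = 2/24 = 0.083333: log2(p) = -3.584963, -p*log2(p) = 0.298747
  p = 9/24 = 0.375000: log2(p) = -1.415037, -p*log2(p) = 0.530639
H = 0.479117 + 0.298747 + 0.530639 = 1.308503

H = 1.3085 bits/symbol


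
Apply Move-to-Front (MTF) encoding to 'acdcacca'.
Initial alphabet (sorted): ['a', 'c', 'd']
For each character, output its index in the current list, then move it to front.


MTF encoding:
'a': index 0 in ['a', 'c', 'd'] -> ['a', 'c', 'd']
'c': index 1 in ['a', 'c', 'd'] -> ['c', 'a', 'd']
'd': index 2 in ['c', 'a', 'd'] -> ['d', 'c', 'a']
'c': index 1 in ['d', 'c', 'a'] -> ['c', 'd', 'a']
'a': index 2 in ['c', 'd', 'a'] -> ['a', 'c', 'd']
'c': index 1 in ['a', 'c', 'd'] -> ['c', 'a', 'd']
'c': index 0 in ['c', 'a', 'd'] -> ['c', 'a', 'd']
'a': index 1 in ['c', 'a', 'd'] -> ['a', 'c', 'd']


Output: [0, 1, 2, 1, 2, 1, 0, 1]


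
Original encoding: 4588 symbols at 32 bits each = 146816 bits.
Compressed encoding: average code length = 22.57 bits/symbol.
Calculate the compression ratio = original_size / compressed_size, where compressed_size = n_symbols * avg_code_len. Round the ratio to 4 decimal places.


original_size = n_symbols * orig_bits = 4588 * 32 = 146816 bits
compressed_size = n_symbols * avg_code_len = 4588 * 22.57 = 103551.16 bits
ratio = original_size / compressed_size = 146816 / 103551.16 = 1.4178

Compression ratio = 1.4178


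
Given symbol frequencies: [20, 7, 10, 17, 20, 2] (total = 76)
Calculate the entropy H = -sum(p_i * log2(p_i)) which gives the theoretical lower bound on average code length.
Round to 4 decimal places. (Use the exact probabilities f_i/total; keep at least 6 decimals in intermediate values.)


Per-symbol terms -p_i * log2(p_i) with p_i = f_i/76:
  p = 20/76 = 0.263158: log2(p) = -1.925999, -p*log2(p) = 0.506842
  p = 7/76 = 0.092105: log2(p) = -3.440573, -p*log2(p) = 0.316895
  p = 10/76 = 0.131579: log2(p) = -2.925999, -p*log2(p) = 0.385000
  p = 17/76 = 0.223684: log2(p) = -2.160465, -p*log2(p) = 0.483262
  p = 20/76 = 0.263158: log2(p) = -1.925999, -p*log2(p) = 0.506842
  p = 2/76 = 0.026316: log2(p) = -5.247928, -p*log2(p) = 0.138103
H = 0.506842 + 0.316895 + 0.385000 + 0.483262 + 0.506842 + 0.138103 = 2.336944

H = 2.3369 bits/symbol


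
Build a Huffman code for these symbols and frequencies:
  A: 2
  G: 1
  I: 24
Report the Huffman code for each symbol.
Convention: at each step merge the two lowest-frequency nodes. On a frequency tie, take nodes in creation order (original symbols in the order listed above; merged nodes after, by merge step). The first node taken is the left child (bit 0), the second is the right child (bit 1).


Huffman tree construction:
Step 1: Merge G(1) + A(2) = 3
Step 2: Merge (G+A)(3) + I(24) = 27
Read each symbol's code off the tree from the root (left child = 0, right child = 1).

Codes:
  A: 01 (length 2)
  G: 00 (length 2)
  I: 1 (length 1)
Average code length: 30/27 = 1.1111 bits/symbol


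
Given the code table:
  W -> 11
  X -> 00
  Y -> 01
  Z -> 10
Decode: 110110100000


Decoding:
11 -> W
01 -> Y
10 -> Z
10 -> Z
00 -> X
00 -> X


Result: WYZZXX


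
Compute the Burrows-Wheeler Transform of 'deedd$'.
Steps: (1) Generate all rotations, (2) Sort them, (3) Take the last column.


Rotations (sorted):
  0: $deedd -> last char: d
  1: d$deed -> last char: d
  2: dd$dee -> last char: e
  3: deedd$ -> last char: $
  4: edd$de -> last char: e
  5: eedd$d -> last char: d


BWT = dde$ed


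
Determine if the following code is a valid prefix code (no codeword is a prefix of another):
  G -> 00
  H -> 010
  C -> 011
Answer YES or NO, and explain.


Checking each pair (does one codeword prefix another?):
  G='00' vs H='010': no prefix
  G='00' vs C='011': no prefix
  H='010' vs G='00': no prefix
  H='010' vs C='011': no prefix
  C='011' vs G='00': no prefix
  C='011' vs H='010': no prefix
No violation found over all pairs.

YES -- this is a valid prefix code. No codeword is a prefix of any other codeword.


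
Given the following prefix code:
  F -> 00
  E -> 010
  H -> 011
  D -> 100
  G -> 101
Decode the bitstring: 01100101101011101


Decoding step by step:
Bits 011 -> H
Bits 00 -> F
Bits 101 -> G
Bits 101 -> G
Bits 011 -> H
Bits 101 -> G


Decoded message: HFGGHG


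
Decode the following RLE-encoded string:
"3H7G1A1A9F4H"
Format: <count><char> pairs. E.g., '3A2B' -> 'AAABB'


Expanding each <count><char> pair:
  3H -> 'HHH'
  7G -> 'GGGGGGG'
  1A -> 'A'
  1A -> 'A'
  9F -> 'FFFFFFFFF'
  4H -> 'HHHH'

Decoded = HHHGGGGGGGAAFFFFFFFFFHHHH


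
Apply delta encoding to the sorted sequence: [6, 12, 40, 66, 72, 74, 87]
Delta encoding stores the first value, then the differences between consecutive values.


First value: 6
Deltas:
  12 - 6 = 6
  40 - 12 = 28
  66 - 40 = 26
  72 - 66 = 6
  74 - 72 = 2
  87 - 74 = 13


Delta encoded: [6, 6, 28, 26, 6, 2, 13]


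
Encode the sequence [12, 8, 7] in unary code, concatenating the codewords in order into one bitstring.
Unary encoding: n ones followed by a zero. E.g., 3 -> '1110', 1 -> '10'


Encode each number as n ones followed by a terminating 0:
  12 -> 1111111111110 (13 bits)
  8 -> 111111110 (9 bits)
  7 -> 11111110 (8 bits)
Total length = 13 + 9 + 8 = 30 bits.

Unary([12, 8, 7]) = 111111111111011111111011111110 (30 bits)


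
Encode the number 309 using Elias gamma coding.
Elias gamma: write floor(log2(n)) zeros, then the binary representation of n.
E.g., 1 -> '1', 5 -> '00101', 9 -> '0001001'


num_bits = floor(log2(309)) + 1 = 9
leading_zeros = num_bits - 1 = 8
binary(309) = 100110101

Elias gamma(309) = '00000000' + '100110101' = 00000000100110101 (17 bits)


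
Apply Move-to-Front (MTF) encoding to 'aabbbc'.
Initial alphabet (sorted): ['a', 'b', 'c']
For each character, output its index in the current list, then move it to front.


MTF encoding:
'a': index 0 in ['a', 'b', 'c'] -> ['a', 'b', 'c']
'a': index 0 in ['a', 'b', 'c'] -> ['a', 'b', 'c']
'b': index 1 in ['a', 'b', 'c'] -> ['b', 'a', 'c']
'b': index 0 in ['b', 'a', 'c'] -> ['b', 'a', 'c']
'b': index 0 in ['b', 'a', 'c'] -> ['b', 'a', 'c']
'c': index 2 in ['b', 'a', 'c'] -> ['c', 'b', 'a']


Output: [0, 0, 1, 0, 0, 2]


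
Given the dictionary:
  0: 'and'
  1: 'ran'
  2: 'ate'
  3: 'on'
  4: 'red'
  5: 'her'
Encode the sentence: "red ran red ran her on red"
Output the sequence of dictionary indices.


Look up each word in the dictionary:
  'red' -> 4
  'ran' -> 1
  'red' -> 4
  'ran' -> 1
  'her' -> 5
  'on' -> 3
  'red' -> 4

Encoded: [4, 1, 4, 1, 5, 3, 4]


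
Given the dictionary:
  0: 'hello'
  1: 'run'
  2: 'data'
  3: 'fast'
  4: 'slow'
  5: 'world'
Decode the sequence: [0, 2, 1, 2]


Look up each index in the dictionary:
  0 -> 'hello'
  2 -> 'data'
  1 -> 'run'
  2 -> 'data'

Decoded: "hello data run data"


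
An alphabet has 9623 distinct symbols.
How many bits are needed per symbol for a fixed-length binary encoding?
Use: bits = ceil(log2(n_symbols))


log2(9623) = 13.2323
Bracket: 2^13 = 8192 < 9623 <= 2^14 = 16384
So ceil(log2(9623)) = 14

bits = ceil(log2(9623)) = ceil(13.2323) = 14 bits


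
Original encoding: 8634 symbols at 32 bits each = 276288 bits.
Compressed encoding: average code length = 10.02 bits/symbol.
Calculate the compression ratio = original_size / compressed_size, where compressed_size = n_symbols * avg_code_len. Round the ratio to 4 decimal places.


original_size = n_symbols * orig_bits = 8634 * 32 = 276288 bits
compressed_size = n_symbols * avg_code_len = 8634 * 10.02 = 86512.68 bits
ratio = original_size / compressed_size = 276288 / 86512.68 = 3.1936

Compression ratio = 3.1936


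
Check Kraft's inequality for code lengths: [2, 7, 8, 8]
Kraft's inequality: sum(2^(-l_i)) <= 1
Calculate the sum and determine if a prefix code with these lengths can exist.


Sum = 2^(-2) + 2^(-7) + 2^(-8) + 2^(-8)
    = 0.25 + 0.0078125 + 0.00390625 + 0.00390625
    = 68/256 = 0.265625
Since 0.265625 <= 1, Kraft's inequality IS satisfied.
A prefix code with these lengths CAN exist.

Kraft sum = 0.265625. Satisfied.


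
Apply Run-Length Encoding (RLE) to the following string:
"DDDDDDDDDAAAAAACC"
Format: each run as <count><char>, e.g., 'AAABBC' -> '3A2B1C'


Scanning runs left to right:
  i=0: run of 'D' x 9 -> '9D'
  i=9: run of 'A' x 6 -> '6A'
  i=15: run of 'C' x 2 -> '2C'

RLE = 9D6A2C


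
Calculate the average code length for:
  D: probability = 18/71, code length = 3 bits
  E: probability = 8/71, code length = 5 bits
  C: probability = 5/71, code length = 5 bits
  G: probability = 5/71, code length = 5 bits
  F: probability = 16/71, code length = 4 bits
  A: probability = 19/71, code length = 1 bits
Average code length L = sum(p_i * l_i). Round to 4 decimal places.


Weighted contributions p_i * l_i:
  D: (18/71) * 3 = 54/71
  E: (8/71) * 5 = 40/71
  C: (5/71) * 5 = 25/71
  G: (5/71) * 5 = 25/71
  F: (16/71) * 4 = 64/71
  A: (19/71) * 1 = 19/71
Sum = (54 + 40 + 25 + 25 + 64 + 19)/71 = 227/71

L = 227/71 = 3.1972 bits/symbol


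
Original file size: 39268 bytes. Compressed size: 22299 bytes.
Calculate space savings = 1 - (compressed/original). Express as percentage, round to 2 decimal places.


ratio = compressed/original = 22299/39268 = 0.567867
savings = 1 - ratio = 1 - 0.567867 = 0.432133
as a percentage: 0.432133 * 100 = 43.21%

Space savings = 1 - 22299/39268 = 43.21%


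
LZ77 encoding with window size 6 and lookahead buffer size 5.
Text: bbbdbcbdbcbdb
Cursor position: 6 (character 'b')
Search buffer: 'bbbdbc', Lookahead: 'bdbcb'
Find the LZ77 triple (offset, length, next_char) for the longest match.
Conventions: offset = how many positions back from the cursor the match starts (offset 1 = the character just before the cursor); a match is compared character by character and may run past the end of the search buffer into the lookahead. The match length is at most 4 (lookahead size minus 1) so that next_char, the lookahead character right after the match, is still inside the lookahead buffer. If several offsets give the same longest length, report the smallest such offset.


Try each offset into the search buffer:
  offset=1 (pos 5, char 'c'): match length 0
  offset=2 (pos 4, char 'b'): match length 1
  offset=3 (pos 3, char 'd'): match length 0
  offset=4 (pos 2, char 'b'): match length 4
  offset=5 (pos 1, char 'b'): match length 1
  offset=6 (pos 0, char 'b'): match length 1
Longest match has length 4 at offset 4.
next_char = character at position 6 + 4 = 10 -> 'b'

Best match: offset=4, length=4 (matching 'bdbc' starting at position 2)
LZ77 triple: (4, 4, 'b')


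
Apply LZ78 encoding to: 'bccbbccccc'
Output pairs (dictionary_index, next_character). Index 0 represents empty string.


LZ78 encoding steps:
Dictionary: {0: ''}
Step 1: w='' (idx 0), next='b' -> output (0, 'b'), add 'b' as idx 1
Step 2: w='' (idx 0), next='c' -> output (0, 'c'), add 'c' as idx 2
Step 3: w='c' (idx 2), next='b' -> output (2, 'b'), add 'cb' as idx 3
Step 4: w='b' (idx 1), next='c' -> output (1, 'c'), add 'bc' as idx 4
Step 5: w='c' (idx 2), next='c' -> output (2, 'c'), add 'cc' as idx 5
Step 6: w='cc' (idx 5), end of input -> output (5, '')


Encoded: [(0, 'b'), (0, 'c'), (2, 'b'), (1, 'c'), (2, 'c'), (5, '')]


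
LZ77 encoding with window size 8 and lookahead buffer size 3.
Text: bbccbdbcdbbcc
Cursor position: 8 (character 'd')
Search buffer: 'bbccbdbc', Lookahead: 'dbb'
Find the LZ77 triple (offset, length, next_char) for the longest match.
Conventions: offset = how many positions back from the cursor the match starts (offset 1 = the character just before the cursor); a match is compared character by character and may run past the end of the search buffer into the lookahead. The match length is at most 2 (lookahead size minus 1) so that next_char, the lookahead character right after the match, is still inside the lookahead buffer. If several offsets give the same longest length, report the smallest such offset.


Try each offset into the search buffer:
  offset=1 (pos 7, char 'c'): match length 0
  offset=2 (pos 6, char 'b'): match length 0
  offset=3 (pos 5, char 'd'): match length 2
  offset=4 (pos 4, char 'b'): match length 0
  offset=5 (pos 3, char 'c'): match length 0
  offset=6 (pos 2, char 'c'): match length 0
  offset=7 (pos 1, char 'b'): match length 0
  offset=8 (pos 0, char 'b'): match length 0
Longest match has length 2 at offset 3.
next_char = character at position 8 + 2 = 10 -> 'b'

Best match: offset=3, length=2 (matching 'db' starting at position 5)
LZ77 triple: (3, 2, 'b')
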